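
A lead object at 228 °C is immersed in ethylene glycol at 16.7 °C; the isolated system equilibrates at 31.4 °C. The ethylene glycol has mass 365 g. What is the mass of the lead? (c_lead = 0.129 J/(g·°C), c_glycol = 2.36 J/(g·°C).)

m ≈ 499 g

|Q_lead| = |Q_glycol|:
m·0.129·(228 − 31.4) = 365·2.36·(31.4 − 16.7)
25.36 m = 12663  ⇒  m ≈ 499.3 g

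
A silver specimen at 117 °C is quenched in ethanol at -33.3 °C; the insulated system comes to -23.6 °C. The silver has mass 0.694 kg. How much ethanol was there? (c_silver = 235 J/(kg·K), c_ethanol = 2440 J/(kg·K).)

Taking heat into each body as positive, Σ m c ΔT = 0:
0.694·235·(-23.6 − 117) + m·2440·(-23.6 − (-33.3)) = 0
23668 m = 22930
m = 22930/23668 ≈ 0.9688 kg

m ≈ 0.969 kg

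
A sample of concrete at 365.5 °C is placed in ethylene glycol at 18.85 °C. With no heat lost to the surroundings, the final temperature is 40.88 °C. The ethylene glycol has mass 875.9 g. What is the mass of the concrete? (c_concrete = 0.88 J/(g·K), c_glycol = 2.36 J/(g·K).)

m ≈ 159 g

Heat lost by the concrete = heat gained by the glycol:
m×0.88×(365.5 − 40.88) = 875.9×2.36×(40.88 − 18.85)
285.67 m = 45539  ⇒  m ≈ 159.4 g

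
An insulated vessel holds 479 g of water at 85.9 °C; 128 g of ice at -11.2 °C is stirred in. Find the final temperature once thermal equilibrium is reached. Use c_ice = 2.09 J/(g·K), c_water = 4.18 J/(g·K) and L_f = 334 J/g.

Sum of m c ΔT and latent-heat terms is zero:
ice -11.2→0 °C: 128×2.09×11.2 = 2996.2; latent heat to melt: 128×334 = 42752; meltwater 0→T: 128×4.18×T = 535.04 T; water: 2002.2(T − 85.9)
2537.3 T = 171991 − 45748 = 126242
T ≈ 49.76 °C (positive, so assuming full melt was valid).

T_f ≈ 49.8 °C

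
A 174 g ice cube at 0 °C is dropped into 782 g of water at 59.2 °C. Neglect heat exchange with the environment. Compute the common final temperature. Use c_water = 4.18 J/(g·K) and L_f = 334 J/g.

Heat gained plus heat lost sum to zero:
melt ice: 174×334 = 58116
  meltwater 0→T: 174×4.18×T = 727.32 T
  water: 3268.8(T − 59.2)
3996.1 T = 193511 − 58116 = 135395
T ≈ 33.88 °C (positive, so assuming full melt was valid).

T_f ≈ 33.9 °C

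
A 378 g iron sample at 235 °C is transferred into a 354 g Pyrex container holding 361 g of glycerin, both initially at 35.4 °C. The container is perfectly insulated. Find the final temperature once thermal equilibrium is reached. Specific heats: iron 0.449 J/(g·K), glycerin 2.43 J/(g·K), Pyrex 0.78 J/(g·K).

Heat gained plus heat lost sum to zero:
378×0.449×(T − 235) + 361×2.43×(T − 35.4) + 354×0.78×(T − 35.4) = 0
(169.72 + 877.23 + 276.12) T = 169.72×235 + 877.23×35.4 + 276.12×35.4
T ≈ 61.00 °C

T_f ≈ 61.0 °C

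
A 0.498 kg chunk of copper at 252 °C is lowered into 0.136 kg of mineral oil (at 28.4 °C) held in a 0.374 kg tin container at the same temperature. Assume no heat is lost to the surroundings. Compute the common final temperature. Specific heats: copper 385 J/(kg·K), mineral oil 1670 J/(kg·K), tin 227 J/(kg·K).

T_f is the heat-capacity-weighted average of the initial temperatures:
T_f = (191.73*252 + 227.12*28.4 + 84.9*28.4) / (191.73 + 227.12 + 84.9)
    = 57177 / 503.75 ≈ 113.50 °C

T_f ≈ 113.5 °C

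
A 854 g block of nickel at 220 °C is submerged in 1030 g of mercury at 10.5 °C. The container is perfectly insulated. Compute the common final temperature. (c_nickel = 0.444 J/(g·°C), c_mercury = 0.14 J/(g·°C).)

With ΣQ=0 the equilibrium temperature is the m·c-weighted mean:
T_f = (379.18*220 + 144.2*10.5) / (379.18 + 144.2)
    = 84933 / 523.38 ≈ 162.28 °C

T_f ≈ 162.3 °C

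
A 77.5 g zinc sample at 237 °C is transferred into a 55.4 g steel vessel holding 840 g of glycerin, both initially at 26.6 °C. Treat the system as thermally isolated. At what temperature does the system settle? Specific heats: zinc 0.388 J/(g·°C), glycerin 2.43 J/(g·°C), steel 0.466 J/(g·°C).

T_f ≈ 29.6 °C

Net heat exchanged in the isolated system is zero:
77.5*0.388*(T − 237) + 840*2.43*(T − 26.6) + 55.4*0.466*(T − 26.6) = 0
(30.07 + 2041.2 + 25.82) T = 30.07*237 + 2041.2*26.6 + 25.82*26.6
T ≈ 29.62 °C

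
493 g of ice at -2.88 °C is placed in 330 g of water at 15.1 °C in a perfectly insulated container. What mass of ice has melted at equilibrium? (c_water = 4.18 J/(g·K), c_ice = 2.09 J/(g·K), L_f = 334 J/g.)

Water can give up m c ΔT = 330·4.18·15.1 = 20829 J before reaching 0 °C.
Of that, 493·2.09·2.88 = 2967.5 J goes to bring the ice to 0 °C, leaving 17861 J.
Melting all 493 g of ice would need 493·334 = 164662 J.
Since 17861 < 164662 J, not all the ice melts; equilibrium is at 0 °C.
Mass melted = 17861/334 ≈ 53.48 g.

m_melted ≈ 53.5 g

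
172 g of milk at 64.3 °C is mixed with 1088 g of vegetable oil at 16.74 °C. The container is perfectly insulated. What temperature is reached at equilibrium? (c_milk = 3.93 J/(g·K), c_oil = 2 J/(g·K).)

T_f ≈ 28.0 °C

T_f is the heat-capacity-weighted average of the initial temperatures:
T_f = (675.96×64.3 + 2176×16.74) / (675.96 + 2176)
    = 79890 / 2852 ≈ 28.01 °C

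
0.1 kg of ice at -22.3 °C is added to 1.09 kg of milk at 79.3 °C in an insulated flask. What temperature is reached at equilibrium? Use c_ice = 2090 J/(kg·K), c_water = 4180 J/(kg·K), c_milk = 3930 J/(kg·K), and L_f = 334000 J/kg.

T_f ≈ 64.2 °C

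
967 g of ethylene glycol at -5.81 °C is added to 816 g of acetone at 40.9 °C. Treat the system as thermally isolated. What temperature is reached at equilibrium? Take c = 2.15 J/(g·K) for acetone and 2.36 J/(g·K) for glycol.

T_f ≈ 14.5 °C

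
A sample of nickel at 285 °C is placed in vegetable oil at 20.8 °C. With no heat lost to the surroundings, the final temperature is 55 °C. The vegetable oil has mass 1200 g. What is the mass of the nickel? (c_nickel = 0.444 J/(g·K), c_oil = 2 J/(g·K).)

|Q_nickel| = |Q_oil|:
m×0.444×(285 − 55) = 1200×2×(55 − 20.8)
102.12 m = 82080  ⇒  m ≈ 803.8 g

m ≈ 804 g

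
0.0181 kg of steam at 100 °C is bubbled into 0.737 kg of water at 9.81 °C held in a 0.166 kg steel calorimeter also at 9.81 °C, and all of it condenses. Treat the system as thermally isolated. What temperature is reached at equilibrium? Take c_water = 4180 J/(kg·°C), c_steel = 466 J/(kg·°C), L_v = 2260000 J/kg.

Energy conservation, ΣQ = 0:
condense steam: −0.0181·2260000 = −40906; condensed water 100 °C→T: 75.66(T − 100); water warms: 0.737·4180·(T − 9.81) = 3080.7(T − 9.81); steel cup: 0.166·466·(T − 9.81) = 77.36(T − 9.81)
3233.7 T = 40906 + 7565.8 + 30980 = 79452
T ≈ 24.57 °C — below 100 °C, confirming all the steam condensed.

T_f ≈ 24.6 °C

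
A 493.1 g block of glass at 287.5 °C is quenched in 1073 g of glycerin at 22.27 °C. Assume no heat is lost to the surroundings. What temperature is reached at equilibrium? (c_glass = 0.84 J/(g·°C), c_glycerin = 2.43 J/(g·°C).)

Taking heat into each body as positive, Σ m c ΔT = 0:
493.1×0.84×(T − 287.5) + 1073×2.43×(T − 22.27) = 0
414.2(T − 287.5) + 2607.4(T − 22.27) = 0
3021.6 T = 177150
T ≈ 58.63 °C

T_f ≈ 58.6 °C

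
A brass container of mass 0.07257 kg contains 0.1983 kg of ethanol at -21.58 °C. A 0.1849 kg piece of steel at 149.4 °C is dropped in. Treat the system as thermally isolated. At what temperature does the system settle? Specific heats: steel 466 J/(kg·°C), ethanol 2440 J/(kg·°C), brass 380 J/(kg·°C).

T_f ≈ 3.1 °C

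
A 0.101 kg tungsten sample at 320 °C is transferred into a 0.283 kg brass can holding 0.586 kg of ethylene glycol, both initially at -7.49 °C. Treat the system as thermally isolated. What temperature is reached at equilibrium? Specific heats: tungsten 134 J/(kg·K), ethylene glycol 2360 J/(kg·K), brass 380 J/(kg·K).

T_f ≈ -4.5 °C

Conservation of energy gives ΣQ = 0:
0.101·134·(T − 320) + 0.586·2360·(T − (-7.49)) + 0.283·380·(T − (-7.49)) = 0
13.53(T − 320) + 1383(T − (-7.49)) + 107.54(T − (-7.49)) = 0
1504 T = -6833
T = -6833/1504 ≈ -4.54 °C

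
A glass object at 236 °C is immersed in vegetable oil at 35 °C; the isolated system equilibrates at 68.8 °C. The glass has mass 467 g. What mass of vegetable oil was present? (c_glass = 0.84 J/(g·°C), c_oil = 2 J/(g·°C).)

Heat lost by the glass = heat gained by the oil:
467×0.84×(236 − 68.8) = m×2×(68.8 − 35)
67.6 m = 65589  ⇒  m ≈ 970.3 g

m ≈ 970 g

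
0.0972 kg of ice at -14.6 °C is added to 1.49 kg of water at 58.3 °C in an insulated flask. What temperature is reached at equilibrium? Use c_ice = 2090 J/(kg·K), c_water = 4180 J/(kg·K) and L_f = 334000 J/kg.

T_f ≈ 49.4 °C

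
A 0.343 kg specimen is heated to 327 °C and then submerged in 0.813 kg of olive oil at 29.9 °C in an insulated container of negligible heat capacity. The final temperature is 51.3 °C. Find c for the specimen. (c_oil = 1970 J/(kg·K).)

c ≈ 362 J/(kg·K)

m_s c (T_s − T_f) = m_oil c_oil (T_f − T_0):
0.343×c×(327 − 51.3) = 0.813×1970×(51.3 − 29.9)
94.57 c = 34274  ⇒  c ≈ 362.4 J/(kg·K)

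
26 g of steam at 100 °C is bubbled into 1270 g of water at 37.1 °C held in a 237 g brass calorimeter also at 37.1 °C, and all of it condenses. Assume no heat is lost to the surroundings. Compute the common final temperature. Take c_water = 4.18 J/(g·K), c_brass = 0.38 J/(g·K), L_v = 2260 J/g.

Let T be the final temperature. ΣQ_i = 0:
condense steam: −26·2260 = −58760; condensate cools 100→T: 26·4.18·(T − 100) = 108.68(T − 100); water warms: 1270·4.18·(T − 37.1) = 5308.6(T − 37.1); cup: 90.06(T − 37.1)
5507.3 T = 58760 + 10868 + 200290 = 269918
T ≈ 49.01 °C, under the boiling point, so the assumption holds.

T_f ≈ 49.0 °C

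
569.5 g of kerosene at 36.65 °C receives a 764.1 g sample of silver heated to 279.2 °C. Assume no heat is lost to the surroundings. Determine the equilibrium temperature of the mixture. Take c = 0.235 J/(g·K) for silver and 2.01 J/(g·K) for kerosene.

T_f ≈ 69.5 °C

Net heat exchanged in the isolated system is zero:
764.1·0.235·(T − 279.2) + 569.5·2.01·(T − 36.65) = 0
179.56(T − 279.2) + 1144.7(T − 36.65) = 0
(179.56 + 1144.7) T = 179.56·279.2 + 1144.7·36.65
T = 92087/1324.3 ≈ 69.54 °C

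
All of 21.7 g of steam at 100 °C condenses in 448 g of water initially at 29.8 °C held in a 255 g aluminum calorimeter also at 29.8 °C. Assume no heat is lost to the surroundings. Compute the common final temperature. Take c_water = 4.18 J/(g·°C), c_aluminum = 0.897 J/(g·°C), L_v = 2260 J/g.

T_f ≈ 55.1 °C

Net heat exchanged in the isolated system is zero:
latent heat released on condensation: 21.7·2260 = 49042; condensed water 100 °C→T: 90.71(T − 100); original water: 1872.6(T − 29.8); aluminum cup: 255·0.897·(T − 29.8) = 228.74(T − 29.8)
2192.1 T = 49042 + 9070.6 + 62621 = 120734
T ≈ 55.08 °C, under the boiling point, so the assumption holds.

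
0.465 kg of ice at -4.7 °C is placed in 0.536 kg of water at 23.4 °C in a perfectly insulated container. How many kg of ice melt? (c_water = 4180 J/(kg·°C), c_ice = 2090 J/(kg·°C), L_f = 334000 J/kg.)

Cooling the water to 0 °C releases 0.536·4180·23.4 = 52427 J.
Of that, 0.465·2090·4.7 = 4567.7 J goes to bring the ice to 0 °C, leaving 47860 J.
Melting all 0.465 kg of ice would need 0.465·334000 = 155310 J.
47860 J < 155310 J, so only part of the ice melts and the system sits at 0 °C.
m_melted·334000 = 47860  ⇒  m_melted ≈ 0.1433 kg.

m_melted ≈ 0.143 kg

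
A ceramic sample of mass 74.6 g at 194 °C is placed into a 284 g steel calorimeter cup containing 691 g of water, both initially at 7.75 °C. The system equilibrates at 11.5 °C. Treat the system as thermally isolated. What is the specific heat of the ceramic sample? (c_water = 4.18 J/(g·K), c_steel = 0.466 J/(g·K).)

Taking heat into each body as positive, Σ m c ΔT = 0:
74.6·c·(11.5 − 194) + 691·4.18·(11.5 − 7.75) + 284·0.466·(11.5 − 7.75) = 0
-13614 c = -11328
c = -11328/-13614 ≈ 0.832 J/(g·K)

c ≈ 0.832 J/(g·K)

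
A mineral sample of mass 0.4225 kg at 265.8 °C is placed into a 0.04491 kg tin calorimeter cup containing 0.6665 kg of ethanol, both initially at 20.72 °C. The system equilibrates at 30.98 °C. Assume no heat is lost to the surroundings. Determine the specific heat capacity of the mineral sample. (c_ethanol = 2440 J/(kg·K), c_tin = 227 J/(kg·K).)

c ≈ 169 J/(kg·K)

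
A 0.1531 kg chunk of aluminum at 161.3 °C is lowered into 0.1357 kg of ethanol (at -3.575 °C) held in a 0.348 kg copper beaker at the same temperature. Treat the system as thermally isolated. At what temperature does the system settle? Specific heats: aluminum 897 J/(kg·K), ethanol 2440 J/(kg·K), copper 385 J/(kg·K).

T_f ≈ 34.0 °C

T_f is the heat-capacity-weighted average of the initial temperatures:
T_f = (137.33×161.3 + 331.11×(-3.575) + 133.98×(-3.575)) / (137.33 + 331.11 + 133.98)
    = 20489 / 602.42 ≈ 34.01 °C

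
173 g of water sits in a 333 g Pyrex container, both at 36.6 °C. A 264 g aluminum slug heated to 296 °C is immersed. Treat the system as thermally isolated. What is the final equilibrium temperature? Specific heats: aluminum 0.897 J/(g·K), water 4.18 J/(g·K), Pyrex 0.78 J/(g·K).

T_f ≈ 87.0 °C

T_f = Σ m_i c_i T_i / Σ m_i c_i:
T_f = (236.81·296 + 723.14·36.6 + 259.74·36.6) / (236.81 + 723.14 + 259.74)
    = 106069 / 1219.7 ≈ 86.96 °C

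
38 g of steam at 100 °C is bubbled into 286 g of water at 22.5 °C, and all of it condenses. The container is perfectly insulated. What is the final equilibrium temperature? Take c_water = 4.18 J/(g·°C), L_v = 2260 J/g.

T_f ≈ 95.0 °C

Heat gained plus heat lost sum to zero:
latent heat released on condensation: 38·2260 = 85880
  condensed water 100 °C→T: 158.84(T − 100)
  water warms: 286·4.18·(T − 22.5) = 1195.5(T − 22.5)
1354.3 T = 85880 + 15884 + 26898 = 128662
T ≈ 95.00 °C — below 100 °C, confirming all the steam condensed.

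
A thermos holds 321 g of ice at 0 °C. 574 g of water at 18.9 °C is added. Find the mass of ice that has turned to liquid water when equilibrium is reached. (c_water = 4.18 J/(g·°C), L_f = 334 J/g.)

m_melted ≈ 136 g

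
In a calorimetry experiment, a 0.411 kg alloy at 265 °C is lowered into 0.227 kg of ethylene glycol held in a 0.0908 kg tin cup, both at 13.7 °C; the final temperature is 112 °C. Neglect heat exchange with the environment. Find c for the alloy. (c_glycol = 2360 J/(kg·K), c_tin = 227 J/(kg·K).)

c ≈ 870 J/(kg·K)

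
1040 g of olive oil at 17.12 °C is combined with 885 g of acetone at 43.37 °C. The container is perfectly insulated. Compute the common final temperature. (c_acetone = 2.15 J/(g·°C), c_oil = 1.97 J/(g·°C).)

T_f is the heat-capacity-weighted average of the initial temperatures:
T_f = (1902.8×43.37 + 2048.8×17.12) / (1902.8 + 2048.8)
    = 117598 / 3951.6 ≈ 29.76 °C

T_f ≈ 29.8 °C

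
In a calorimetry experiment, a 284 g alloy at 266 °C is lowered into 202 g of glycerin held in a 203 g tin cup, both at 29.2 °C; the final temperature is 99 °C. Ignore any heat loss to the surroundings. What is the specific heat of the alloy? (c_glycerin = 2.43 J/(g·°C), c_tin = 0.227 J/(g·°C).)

c ≈ 0.79 J/(g·°C)

Setting the total heat transfer to zero:
284·c·(99 − 266) + 202·2.43·(99 − 29.2) + 203·0.227·(99 − 29.2) = 0
-47428 c = -37478
c = -37478/-47428 ≈ 0.7902 J/(g·°C)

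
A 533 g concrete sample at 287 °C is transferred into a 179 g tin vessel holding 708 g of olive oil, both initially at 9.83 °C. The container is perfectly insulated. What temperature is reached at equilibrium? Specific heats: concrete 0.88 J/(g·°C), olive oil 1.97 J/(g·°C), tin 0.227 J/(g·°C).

Let T be the final temperature. ΣQ_i = 0:
533*0.88*(T − 287) + 708*1.97*(T − 9.83) + 179*0.227*(T − 9.83) = 0
(469.04 + 1394.8 + 40.63) T = 469.04*287 + 1394.8*9.83 + 40.63*9.83
T = 148724/1904.4 ≈ 78.09 °C

T_f ≈ 78.1 °C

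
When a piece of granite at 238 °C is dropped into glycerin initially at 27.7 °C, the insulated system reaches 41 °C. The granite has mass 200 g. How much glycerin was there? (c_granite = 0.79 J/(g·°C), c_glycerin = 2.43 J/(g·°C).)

m ≈ 963 g

Energy conservation, ΣQ = 0:
200·0.79·(41 − 238) + m·2.43·(41 − 27.7) = 0
32.32 m = 31126
m = 31126/32.32 ≈ 963.1 g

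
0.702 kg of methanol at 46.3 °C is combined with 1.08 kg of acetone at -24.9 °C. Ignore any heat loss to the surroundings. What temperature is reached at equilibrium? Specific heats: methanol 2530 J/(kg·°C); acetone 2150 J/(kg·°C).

T_f = Σ m_i c_i T_i / Σ m_i c_i:
T_f = (1776.1·46.3 + 2322·(-24.9)) / (1776.1 + 2322)
    = 24414 / 4098.1 ≈ 5.96 °C

T_f ≈ 6.0 °C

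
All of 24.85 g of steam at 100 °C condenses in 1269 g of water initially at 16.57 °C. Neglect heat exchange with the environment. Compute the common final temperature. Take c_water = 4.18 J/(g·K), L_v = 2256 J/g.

T_f ≈ 28.5 °C

Net heat exchanged in the isolated system is zero:
latent heat released on condensation: 24.85×2256 = 56062
  condensed water 100 °C→T: 103.87(T − 100)
  water warms: 1269×4.18×(T − 16.57) = 5304.4(T − 16.57)
5408.3 T = 56062 + 10387 + 87894 = 154343
T ≈ 28.54 °C (< 100 °C, so full condensation is consistent).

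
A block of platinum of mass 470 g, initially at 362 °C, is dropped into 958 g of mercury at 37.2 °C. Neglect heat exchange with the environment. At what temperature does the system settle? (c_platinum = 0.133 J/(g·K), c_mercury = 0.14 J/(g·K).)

T_f ≈ 140.5 °C

Energy conservation, ΣQ = 0:
470*0.133*(T − 362) + 958*0.14*(T − 37.2) = 0
(62.51 + 134.12) T = 62.51*362 + 134.12*37.2
T = 27618 / 196.63 = 140 °C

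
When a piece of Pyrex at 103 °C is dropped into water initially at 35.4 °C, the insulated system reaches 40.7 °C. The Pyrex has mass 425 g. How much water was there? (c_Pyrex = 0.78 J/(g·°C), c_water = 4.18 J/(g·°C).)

m ≈ 932 g

Heat lost by the Pyrex = heat gained by the water:
425×0.78×(103 − 40.7) = m×4.18×(40.7 − 35.4)
22.15 m = 20652  ⇒  m ≈ 932.2 g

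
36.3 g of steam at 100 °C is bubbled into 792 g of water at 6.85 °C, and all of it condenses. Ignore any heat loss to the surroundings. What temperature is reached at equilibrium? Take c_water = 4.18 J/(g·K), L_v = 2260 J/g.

T_f ≈ 34.6 °C

Conservation of energy gives ΣQ = 0:
steam→water at 100 °C releases m L_v = 36.3·2260 = 82038; condensate cools 100→T: 36.3·4.18·(T − 100) = 151.73(T − 100); original water: 3310.6(T − 6.85)
3462.3 T = 82038 + 15173 + 22677 = 119889
T ≈ 34.63 °C, under the boiling point, so the assumption holds.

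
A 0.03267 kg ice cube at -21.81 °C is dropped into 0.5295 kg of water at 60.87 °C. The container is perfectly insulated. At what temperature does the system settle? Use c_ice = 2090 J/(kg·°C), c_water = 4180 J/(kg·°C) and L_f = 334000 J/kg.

T_f ≈ 52.1 °C

Sum of m c ΔT and latent-heat terms is zero:
warm ice to 0 °C: 0.03267×2090×(0 − (-21.81)) = 1489.2; melt ice: 0.03267×334000 = 10912; meltwater 0→T: 0.03267×4180×T = 136.56 T; water: 2213.3(T − 60.87)
2349.9 T = 134724 − 12401 = 122323
T ≈ 52.06 °C — above 0 °C, consistent with complete melting.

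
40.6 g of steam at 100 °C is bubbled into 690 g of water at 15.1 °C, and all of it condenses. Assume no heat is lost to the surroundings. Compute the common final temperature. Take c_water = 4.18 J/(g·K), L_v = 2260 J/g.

T_f ≈ 49.9 °C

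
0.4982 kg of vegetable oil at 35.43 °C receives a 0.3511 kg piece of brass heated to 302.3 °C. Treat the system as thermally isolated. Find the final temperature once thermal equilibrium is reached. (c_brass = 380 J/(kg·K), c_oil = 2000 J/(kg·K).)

T_f ≈ 66.9 °C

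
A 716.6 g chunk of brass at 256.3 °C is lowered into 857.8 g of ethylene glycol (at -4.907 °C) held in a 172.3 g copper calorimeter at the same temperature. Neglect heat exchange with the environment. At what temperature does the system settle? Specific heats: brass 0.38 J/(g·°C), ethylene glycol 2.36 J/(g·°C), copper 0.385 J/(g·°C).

Net heat exchanged in the isolated system is zero:
716.6×0.38×(T − 256.3) + 857.8×2.36×(T − (-4.907)) + 172.3×0.385×(T − (-4.907)) = 0
272.31(T − 256.3) + 2024.4(T − (-4.907)) + 66.34(T − (-4.907)) = 0
(272.31 + 2024.4 + 66.34) T = 272.31×256.3 + 2024.4×(-4.907) + 66.34×(-4.907)
T = 59533/2363.1 ≈ 25.19 °C

T_f ≈ 25.2 °C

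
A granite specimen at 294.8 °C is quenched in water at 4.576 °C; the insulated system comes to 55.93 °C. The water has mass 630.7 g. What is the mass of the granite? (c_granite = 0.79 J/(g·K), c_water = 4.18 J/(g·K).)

m ≈ 717 g

Conservation of energy gives ΣQ = 0:
m×0.79×(55.93 − 294.8) + 630.7×4.18×(55.93 − 4.576) = 0
-188.71 m = -135386
m = -135386/-188.71 ≈ 717.4 g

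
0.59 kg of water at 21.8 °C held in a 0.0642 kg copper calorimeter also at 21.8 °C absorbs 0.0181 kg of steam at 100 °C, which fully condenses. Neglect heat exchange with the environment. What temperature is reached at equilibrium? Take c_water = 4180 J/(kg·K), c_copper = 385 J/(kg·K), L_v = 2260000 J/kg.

T_f ≈ 40.0 °C

Taking heat into each body as positive, Σ m c ΔT = 0:
latent heat released on condensation: 0.0181·2260000 = 40906
  condensate cools 100→T: 0.0181·4180·(T − 100) = 75.66(T − 100)
  original water: 2466.2(T − 21.8)
  cup: 24.72(T − 21.8)
2566.6 T = 40906 + 7565.8 + 54302 = 102774
T ≈ 40.04 °C — below 100 °C, confirming all the steam condensed.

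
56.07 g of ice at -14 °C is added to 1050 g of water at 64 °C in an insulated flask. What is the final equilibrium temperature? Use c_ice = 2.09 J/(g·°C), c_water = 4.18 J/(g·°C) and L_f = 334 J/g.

Net heat exchanged in the isolated system is zero:
warm ice to 0 °C: 56.07×2.09×(0 − (-14)) = 1640.6
  melt ice: 56.07×334 = 18727
  meltwater 0→T: 56.07×4.18×T = 234.37 T
  water: 4389(T − 64)
4623.4 T = 280896 − 20368 = 260528
T ≈ 56.35 °C — above 0 °C, consistent with complete melting.

T_f ≈ 56.4 °C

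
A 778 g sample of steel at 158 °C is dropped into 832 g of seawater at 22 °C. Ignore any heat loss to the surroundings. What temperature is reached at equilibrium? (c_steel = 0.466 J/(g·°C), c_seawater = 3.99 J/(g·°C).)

T_f ≈ 35.4 °C

|Q_steel| = |Q_seawater|:
778·0.466·(158 − T) = 832·3.99·(T − 22)
362.55(158 − T) = 3319.7(T − 22)
3682.2 T = 130316  ⇒  T ≈ 35.39 °C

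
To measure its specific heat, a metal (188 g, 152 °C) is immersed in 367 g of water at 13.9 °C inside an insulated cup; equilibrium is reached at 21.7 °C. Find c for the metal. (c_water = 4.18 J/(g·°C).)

m_s c (T_s − T_f) = m_water c_water (T_f − T_0):
188×c×(152 − 21.7) = 367×4.18×(21.7 − 13.9)
24496 c = 11966  ⇒  c ≈ 0.4885 J/(g·°C)

c ≈ 0.488 J/(g·°C)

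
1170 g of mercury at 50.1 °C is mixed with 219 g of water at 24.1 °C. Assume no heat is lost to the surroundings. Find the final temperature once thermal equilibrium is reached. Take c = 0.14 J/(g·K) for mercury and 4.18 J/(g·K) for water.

Heat gained plus heat lost sum to zero:
1170×0.14×(T − 50.1) + 219×4.18×(T − 24.1) = 0
163.8(T − 50.1) + 915.42(T − 24.1) = 0
1079.2 T = 30268
T = 30268 / 1079.2 = 28 °C

T_f ≈ 28.0 °C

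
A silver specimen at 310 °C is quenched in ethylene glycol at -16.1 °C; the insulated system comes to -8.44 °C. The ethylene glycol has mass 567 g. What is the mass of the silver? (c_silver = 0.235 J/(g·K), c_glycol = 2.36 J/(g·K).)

|Q_silver| = |Q_glycol|:
m×0.235×(310 − -8.44) = 567×2.36×(-8.44 − (-16.1))
74.83 m = 10250  ⇒  m ≈ 137 g

m ≈ 137 g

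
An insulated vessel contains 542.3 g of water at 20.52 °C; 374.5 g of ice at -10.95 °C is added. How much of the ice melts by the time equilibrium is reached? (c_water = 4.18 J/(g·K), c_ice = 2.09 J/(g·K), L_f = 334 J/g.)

m_melted ≈ 114 g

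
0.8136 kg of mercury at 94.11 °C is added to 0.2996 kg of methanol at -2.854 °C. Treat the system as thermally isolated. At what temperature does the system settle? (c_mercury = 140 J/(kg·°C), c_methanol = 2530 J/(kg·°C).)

Net heat exchanged in the isolated system is zero:
0.8136*140*(T − 94.11) + 0.2996*2530*(T − (-2.854)) = 0
871.89 T = 8556.2
T = 8556.2/871.89 ≈ 9.81 °C

T_f ≈ 9.8 °C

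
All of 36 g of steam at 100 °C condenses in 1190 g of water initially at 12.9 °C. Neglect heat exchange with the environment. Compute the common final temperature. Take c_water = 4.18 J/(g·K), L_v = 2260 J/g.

T_f ≈ 31.3 °C

Setting the total heat transfer to zero:
condense steam: −36·2260 = −81360
  condensate cools 100→T: 36·4.18·(T − 100) = 150.48(T − 100)
  original water: 4974.2(T − 12.9)
5124.7 T = 81360 + 15048 + 64167 = 160575
T ≈ 31.33 °C, under the boiling point, so the assumption holds.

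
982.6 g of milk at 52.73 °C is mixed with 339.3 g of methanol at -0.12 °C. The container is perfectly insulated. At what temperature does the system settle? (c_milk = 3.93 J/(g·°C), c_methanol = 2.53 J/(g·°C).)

Heat gained plus heat lost sum to zero:
982.6×3.93×(T − 52.73) + 339.3×2.53×(T − (-0.12)) = 0
4720 T = 203520
T = 203520 / 4720 = 43.1 °C

T_f ≈ 43.1 °C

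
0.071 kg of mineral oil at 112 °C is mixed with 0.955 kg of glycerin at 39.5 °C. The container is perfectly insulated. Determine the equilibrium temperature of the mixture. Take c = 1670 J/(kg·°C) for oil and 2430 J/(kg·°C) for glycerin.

Taking heat into each body as positive, Σ m c ΔT = 0:
0.071·1670·(T − 112) + 0.955·2430·(T − 39.5) = 0
2439.2 T = 104946
T ≈ 43.02 °C

T_f ≈ 43.0 °C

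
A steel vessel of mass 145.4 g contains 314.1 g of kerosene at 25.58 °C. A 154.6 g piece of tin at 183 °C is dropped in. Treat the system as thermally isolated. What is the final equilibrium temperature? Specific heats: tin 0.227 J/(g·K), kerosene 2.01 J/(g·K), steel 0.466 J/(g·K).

Conservation of energy gives ΣQ = 0:
154.6×0.227×(T − 183) + 314.1×2.01×(T − 25.58) + 145.4×0.466×(T − 25.58) = 0
35.09(T − 183) + 631.34(T − 25.58) + 67.76(T − 25.58) = 0
(35.09 + 631.34 + 67.76) T = 35.09×183 + 631.34×25.58 + 67.76×25.58
T = 24305/734.19 ≈ 33.10 °C

T_f ≈ 33.1 °C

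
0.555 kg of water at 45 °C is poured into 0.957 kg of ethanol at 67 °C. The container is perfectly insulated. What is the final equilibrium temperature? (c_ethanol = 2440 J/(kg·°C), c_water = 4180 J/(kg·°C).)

Heat gained plus heat lost sum to zero:
0.957*2440*(T − 67) + 0.555*4180*(T − 45) = 0
2335.1(T − 67) + 2319.9(T − 45) = 0
(2335.1 + 2319.9) T = 2335.1*67 + 2319.9*45
T = 260846/4655 ≈ 56.04 °C

T_f ≈ 56.0 °C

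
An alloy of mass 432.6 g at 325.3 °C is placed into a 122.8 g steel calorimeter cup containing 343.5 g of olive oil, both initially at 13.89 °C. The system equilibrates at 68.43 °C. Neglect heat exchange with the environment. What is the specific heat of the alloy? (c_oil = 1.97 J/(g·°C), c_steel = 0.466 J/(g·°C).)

Conservation of energy gives ΣQ = 0:
432.6×c×(68.43 − 325.3) + 343.5×1.97×(68.43 − 13.89) + 122.8×0.466×(68.43 − 13.89) = 0
-111122 c = -40028
c = -40028/-111122 ≈ 0.3602 J/(g·°C)

c ≈ 0.36 J/(g·°C)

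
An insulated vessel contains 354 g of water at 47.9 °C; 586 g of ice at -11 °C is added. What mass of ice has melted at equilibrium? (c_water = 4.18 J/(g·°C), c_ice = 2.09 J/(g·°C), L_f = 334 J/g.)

Water can give up m c ΔT = 354·4.18·47.9 = 70879 J before reaching 0 °C.
Warming the ice to 0 °C takes 586·2.09·11 = 13472 J, leaving 57406 J for melting.
Melting all 586 g of ice would need 586·334 = 195724 J.
57406 J < 195724 J, so only part of the ice melts and the system sits at 0 °C.
m_melted·334 = 57406  ⇒  m_melted ≈ 171.9 g.

m_melted ≈ 172 g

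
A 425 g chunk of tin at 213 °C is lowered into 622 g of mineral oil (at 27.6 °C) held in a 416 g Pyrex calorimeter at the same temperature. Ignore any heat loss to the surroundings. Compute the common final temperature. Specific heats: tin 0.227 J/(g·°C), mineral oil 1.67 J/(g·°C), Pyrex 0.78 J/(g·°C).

T_f ≈ 39.9 °C

Heat gained plus heat lost sum to zero:
425*0.227*(T − 213) + 622*1.67*(T − 27.6) + 416*0.78*(T − 27.6) = 0
(96.48 + 1038.7 + 324.48) T = 96.48*213 + 1038.7*27.6 + 324.48*27.6
T = 58174 / 1459.7 = 39.9 °C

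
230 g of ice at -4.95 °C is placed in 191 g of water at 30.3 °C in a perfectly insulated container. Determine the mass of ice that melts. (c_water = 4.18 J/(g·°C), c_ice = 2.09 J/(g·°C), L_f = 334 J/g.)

Cooling the water to 0 °C releases 191×4.18×30.3 = 24191 J.
Warming the ice to 0 °C takes 230×2.09×4.95 = 2379.5 J, leaving 21811 J for melting.
Fully melting the ice requires m_ice L_f = 230×334 = 76820 J.
Since 21811 < 76820 J, not all the ice melts; equilibrium is at 0 °C.
Mass melted = 21811/334 ≈ 65.3 g.

m_melted ≈ 65.3 g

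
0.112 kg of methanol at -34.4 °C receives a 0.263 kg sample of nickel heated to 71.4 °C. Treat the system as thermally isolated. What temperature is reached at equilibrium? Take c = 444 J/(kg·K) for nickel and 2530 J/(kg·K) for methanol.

T_f ≈ -3.5 °C

Heat lost by the nickel equals heat gained by the methanol:
0.263*444*(71.4 − T) = 0.112*2530*(T − (-34.4))
116.77(71.4 − T) = 283.36(T − (-34.4))
400.13 T = -1410.1  ⇒  T ≈ -3.52 °C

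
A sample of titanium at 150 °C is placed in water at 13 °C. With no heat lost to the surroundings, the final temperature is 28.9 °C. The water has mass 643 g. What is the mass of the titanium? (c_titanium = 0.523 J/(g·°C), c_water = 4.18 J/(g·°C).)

m ≈ 675 g

Let T be the final temperature. ΣQ_i = 0:
m·0.523·(28.9 − 150) + 643·4.18·(28.9 − 13) = 0
-63.34 m = -42735
m = -42735/-63.34 ≈ 674.7 g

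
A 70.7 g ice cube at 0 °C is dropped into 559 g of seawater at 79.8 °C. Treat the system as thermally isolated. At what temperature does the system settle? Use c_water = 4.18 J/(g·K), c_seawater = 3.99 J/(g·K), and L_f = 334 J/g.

T_f ≈ 61.1 °C

Conservation of energy gives ΣQ = 0:
fusion: m_ice L_f = 70.7×334 = 23614
  warm the meltwater: 295.53 T
  seawater cools: 559×3.99×(T − 79.8) = 2230.4(T − 79.8)
2525.9 T = 177987 − 23614 = 154373
T ≈ 61.12 °C. Since T > 0 °C, the all-ice-melts assumption holds.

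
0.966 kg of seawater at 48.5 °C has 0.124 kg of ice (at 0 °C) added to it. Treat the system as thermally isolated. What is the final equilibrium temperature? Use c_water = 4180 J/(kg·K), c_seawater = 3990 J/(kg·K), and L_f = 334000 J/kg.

Taking heat into each body as positive, Σ m c ΔT = 0:
fusion: m_ice L_f = 0.124×334000 = 41416
  warm the meltwater: 518.32 T
  seawater cools: 0.966×3990×(T − 48.5) = 3854.3(T − 48.5)
4372.7 T = 186935 − 41416 = 145519
T ≈ 33.28 °C — above 0 °C, consistent with complete melting.

T_f ≈ 33.3 °C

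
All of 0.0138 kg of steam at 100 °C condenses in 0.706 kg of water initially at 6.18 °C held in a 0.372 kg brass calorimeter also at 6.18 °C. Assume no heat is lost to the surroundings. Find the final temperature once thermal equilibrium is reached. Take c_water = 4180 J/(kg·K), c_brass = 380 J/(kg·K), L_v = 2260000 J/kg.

T_f ≈ 17.8 °C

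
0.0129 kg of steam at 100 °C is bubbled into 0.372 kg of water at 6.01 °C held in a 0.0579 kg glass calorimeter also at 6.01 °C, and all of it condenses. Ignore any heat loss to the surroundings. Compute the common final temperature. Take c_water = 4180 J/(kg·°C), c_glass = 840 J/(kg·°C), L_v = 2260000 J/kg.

Conservation of energy gives ΣQ = 0:
latent heat released on condensation: 0.0129×2260000 = 29154
  condensed water 100 °C→T: 53.92(T − 100)
  water warms: 0.372×4180×(T − 6.01) = 1555(T − 6.01)
  cup: 48.64(T − 6.01)
1657.5 T = 29154 + 5392.2 + 9637.6 = 44184
T ≈ 26.66 °C (< 100 °C, so full condensation is consistent).

T_f ≈ 26.7 °C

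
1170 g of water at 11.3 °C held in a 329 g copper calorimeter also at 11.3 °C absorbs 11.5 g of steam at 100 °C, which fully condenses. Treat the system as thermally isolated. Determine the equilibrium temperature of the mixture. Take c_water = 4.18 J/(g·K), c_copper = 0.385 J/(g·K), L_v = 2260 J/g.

T_f ≈ 17.3 °C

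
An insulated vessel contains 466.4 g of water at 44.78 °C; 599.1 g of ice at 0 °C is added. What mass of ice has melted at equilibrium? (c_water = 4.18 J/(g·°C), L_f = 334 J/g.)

Cooling the water to 0 °C releases 466.4·4.18·44.78 = 87301 J.
To melt every bit of ice: 599.1·334 = 200099 J.
Since 87301 < 200099 J, not all the ice melts; equilibrium is at 0 °C.
m_melt = 87301 / L_f = 261.4 g.

m_melted ≈ 261 g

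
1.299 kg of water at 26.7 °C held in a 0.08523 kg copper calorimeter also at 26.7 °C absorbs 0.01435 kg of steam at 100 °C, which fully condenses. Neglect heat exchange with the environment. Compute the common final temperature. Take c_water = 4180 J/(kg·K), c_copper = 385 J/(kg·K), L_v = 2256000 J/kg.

Energy conservation, ΣQ = 0:
latent heat released on condensation: 0.01435·2256000 = 32374
  condensate cools 100→T: 0.01435·4180·(T − 100) = 59.98(T − 100)
  water warms: 1.299·4180·(T − 26.7) = 5429.8(T − 26.7)
  copper cup: 0.08523·385·(T − 26.7) = 32.81(T − 26.7)
5522.6 T = 32374 + 5998.3 + 145852 = 184224
T ≈ 33.36 °C, under the boiling point, so the assumption holds.

T_f ≈ 33.4 °C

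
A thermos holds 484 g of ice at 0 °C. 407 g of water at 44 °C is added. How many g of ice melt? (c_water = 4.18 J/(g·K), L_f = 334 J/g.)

m_melted ≈ 224 g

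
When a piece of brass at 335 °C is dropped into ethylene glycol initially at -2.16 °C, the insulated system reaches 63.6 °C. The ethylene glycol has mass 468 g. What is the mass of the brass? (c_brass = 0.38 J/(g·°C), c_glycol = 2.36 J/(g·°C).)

m ≈ 704 g

|Q_brass| = |Q_glycol|:
m×0.38×(335 − 63.6) = 468×2.36×(63.6 − (-2.16))
103.13 m = 72631  ⇒  m ≈ 704.2 g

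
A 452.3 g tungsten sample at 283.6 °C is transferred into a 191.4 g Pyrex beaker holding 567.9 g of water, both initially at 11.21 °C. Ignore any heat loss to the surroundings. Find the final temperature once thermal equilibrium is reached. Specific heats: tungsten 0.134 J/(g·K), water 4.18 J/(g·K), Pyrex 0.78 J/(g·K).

T_f = Σ m_i c_i T_i / Σ m_i c_i:
T_f = (60.61*283.6 + 2373.8*11.21 + 149.29*11.21) / (60.61 + 2373.8 + 149.29)
    = 45473 / 2583.7 ≈ 17.60 °C

T_f ≈ 17.6 °C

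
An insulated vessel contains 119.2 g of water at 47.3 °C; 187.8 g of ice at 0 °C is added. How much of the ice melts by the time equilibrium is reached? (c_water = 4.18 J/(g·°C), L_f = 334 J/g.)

Heat available from the water dropping to 0 °C: 119.2·4.18·47.3 = 23568 J.
Fully melting the ice requires m_ice L_f = 187.8·334 = 62725 J.
That's not enough to melt it all — equilibrium is at 0 °C with ice remaining.
Mass melted = 23568/334 ≈ 70.56 g.

m_melted ≈ 70.6 g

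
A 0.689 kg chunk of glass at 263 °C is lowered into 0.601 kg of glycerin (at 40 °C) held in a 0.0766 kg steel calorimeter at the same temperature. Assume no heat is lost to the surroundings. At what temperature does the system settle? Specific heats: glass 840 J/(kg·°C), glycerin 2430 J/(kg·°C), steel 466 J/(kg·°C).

T_f ≈ 102.2 °C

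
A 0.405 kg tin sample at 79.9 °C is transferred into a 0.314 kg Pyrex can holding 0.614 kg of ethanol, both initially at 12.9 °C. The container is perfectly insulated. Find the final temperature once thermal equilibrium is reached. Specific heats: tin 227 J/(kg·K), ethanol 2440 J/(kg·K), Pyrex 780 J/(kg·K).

T_f ≈ 16.3 °C

Heat gained plus heat lost sum to zero:
0.405*227*(T − 79.9) + 0.614*2440*(T − 12.9) + 0.314*780*(T − 12.9) = 0
(91.94 + 1498.2 + 244.92) T = 91.94*79.9 + 1498.2*12.9 + 244.92*12.9
T ≈ 16.26 °C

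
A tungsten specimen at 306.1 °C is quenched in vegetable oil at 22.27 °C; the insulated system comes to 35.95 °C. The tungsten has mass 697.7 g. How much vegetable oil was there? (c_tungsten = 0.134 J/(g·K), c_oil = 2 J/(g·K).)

m ≈ 923 g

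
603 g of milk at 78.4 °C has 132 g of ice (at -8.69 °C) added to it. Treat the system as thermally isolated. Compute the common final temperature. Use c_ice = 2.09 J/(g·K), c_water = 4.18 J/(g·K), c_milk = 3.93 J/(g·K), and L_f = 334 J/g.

Conservation of energy gives ΣQ = 0:
ice -8.69→0 °C: 132·2.09·8.69 = 2397.4; melt ice: 132·334 = 44088; meltwater 0→T: 132·4.18·T = 551.76 T; milk: 2369.8(T − 78.4)
2921.6 T = 185792 − 46485 = 139306
T ≈ 47.68 °C (positive, so assuming full melt was valid).

T_f ≈ 47.7 °C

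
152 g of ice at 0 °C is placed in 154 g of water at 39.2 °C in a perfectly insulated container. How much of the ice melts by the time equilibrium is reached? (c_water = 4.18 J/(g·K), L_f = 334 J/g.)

m_melted ≈ 75.6 g

Cooling the water to 0 °C releases 154·4.18·39.2 = 25234 J.
Melting all 152 g of ice would need 152·334 = 50768 J.
Since 25234 < 50768 J, not all the ice melts; equilibrium is at 0 °C.
m_melt = 25234 / L_f = 75.55 g.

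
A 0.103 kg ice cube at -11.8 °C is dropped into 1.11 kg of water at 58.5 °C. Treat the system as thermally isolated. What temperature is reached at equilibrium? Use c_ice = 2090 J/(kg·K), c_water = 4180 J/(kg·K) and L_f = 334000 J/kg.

T_f ≈ 46.2 °C

Sum of m c ΔT and latent-heat terms is zero:
warm ice to 0 °C: 0.103·2090·(0 − (-11.8)) = 2540.2; melt ice: 0.103·334000 = 34402; warm the meltwater: 430.54 T; water cools: 1.11·4180·(T − 58.5) = 4639.8(T − 58.5)
5070.3 T = 271428 − 36942 = 234486
T ≈ 46.25 °C. Since T > 0 °C, the all-ice-melts assumption holds.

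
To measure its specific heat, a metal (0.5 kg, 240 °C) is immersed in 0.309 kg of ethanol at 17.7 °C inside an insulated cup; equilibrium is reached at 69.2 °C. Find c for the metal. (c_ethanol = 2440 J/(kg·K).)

c ≈ 455 J/(kg·K)

m_s c (T_s − T_f) = m_ethanol c_ethanol (T_f − T_0):
0.5×c×(240 − 69.2) = 0.309×2440×(69.2 − 17.7)
85.4 c = 38829  ⇒  c ≈ 454.7 J/(kg·K)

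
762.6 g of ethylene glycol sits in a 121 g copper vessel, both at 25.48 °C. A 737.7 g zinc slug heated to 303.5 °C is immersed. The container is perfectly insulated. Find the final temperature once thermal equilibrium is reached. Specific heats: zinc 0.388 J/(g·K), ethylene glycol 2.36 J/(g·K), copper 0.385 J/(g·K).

T_f ≈ 62.8 °C

With ΣQ=0 the equilibrium temperature is the m·c-weighted mean:
T_f = (286.23*303.5 + 1799.7*25.48 + 46.59*25.48) / (286.23 + 1799.7 + 46.59)
    = 133914 / 2132.5 ≈ 62.80 °C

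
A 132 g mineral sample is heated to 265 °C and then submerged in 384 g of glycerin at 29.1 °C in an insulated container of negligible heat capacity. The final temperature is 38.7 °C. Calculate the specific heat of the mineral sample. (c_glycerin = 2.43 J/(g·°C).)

Energy conservation, ΣQ = 0:
132·c·(38.7 − 265) + 384·2.43·(38.7 − 29.1) = 0
-29872 c = -8958
c = -8958/-29872 ≈ 0.2999 J/(g·°C)

c ≈ 0.3 J/(g·°C)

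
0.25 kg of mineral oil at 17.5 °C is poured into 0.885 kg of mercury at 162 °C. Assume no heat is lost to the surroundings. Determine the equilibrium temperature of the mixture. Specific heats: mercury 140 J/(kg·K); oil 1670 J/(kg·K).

|Q_mercury| = |Q_oil|:
0.885×140×(162 − T) = 0.25×1670×(T − 17.5)
123.9(162 − T) = 417.5(T − 17.5)
541.4 T = 27378  ⇒  T ≈ 50.57 °C

T_f ≈ 50.6 °C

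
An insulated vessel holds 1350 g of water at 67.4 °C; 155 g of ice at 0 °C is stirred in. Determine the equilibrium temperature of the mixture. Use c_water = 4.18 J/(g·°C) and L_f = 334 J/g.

T_f ≈ 52.2 °C

Net heat exchanged in the isolated system is zero:
melt ice: 155×334 = 51770
  warm the meltwater: 647.9 T
  water: 5643(T − 67.4)
6290.9 T = 380338 − 51770 = 328568
T ≈ 52.23 °C. Since T > 0 °C, the all-ice-melts assumption holds.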